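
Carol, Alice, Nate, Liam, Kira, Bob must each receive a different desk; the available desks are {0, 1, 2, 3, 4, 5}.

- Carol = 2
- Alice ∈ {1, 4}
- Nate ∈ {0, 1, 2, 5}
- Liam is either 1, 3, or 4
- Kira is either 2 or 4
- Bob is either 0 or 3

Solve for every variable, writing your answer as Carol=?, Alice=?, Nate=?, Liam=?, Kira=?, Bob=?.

Carol has just one choice, so Carol = 2. Eliminate 2 elsewhere: Nate, Kira.
Kira's domain is down to {4}, so Kira = 4. So Alice, Liam can't be 4.
Alice has just one choice, so Alice = 1. So Nate, Liam can't be 1.
That leaves Liam = 3. Remove 3 from Bob.
Bob's domain is down to {0}, so Bob = 0. Strike 0 from Nate.
Nate's domain is down to {5}, so Nate = 5.

Carol=2, Alice=1, Nate=5, Liam=3, Kira=4, Bob=0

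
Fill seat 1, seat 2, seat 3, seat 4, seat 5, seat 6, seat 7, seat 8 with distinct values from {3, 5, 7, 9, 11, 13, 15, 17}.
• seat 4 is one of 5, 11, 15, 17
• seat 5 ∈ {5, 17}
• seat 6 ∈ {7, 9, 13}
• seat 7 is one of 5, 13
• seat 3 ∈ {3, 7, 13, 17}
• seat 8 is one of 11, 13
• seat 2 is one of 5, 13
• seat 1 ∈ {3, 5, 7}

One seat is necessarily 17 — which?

The 8 variables draw from only 8 values {3, 5, 7, 9, 11, 13, 15, 17}, so each is used; only seat 6 can be 9, hence seat 6 = 9.
The 7 still-open variables draw from only 7 values {3, 5, 7, 11, 13, 15, 17}, so each is used; only seat 4 can be 15, hence seat 4 = 15.
The 6 still-open variables draw from only 6 values {3, 5, 7, 11, 13, 17}, so each is used; only seat 8 can be 11, hence seat 8 = 11.
seat 2 and seat 7 between them cover only {5, 13} — a naked pair. Remove those values from seat 1, seat 3, seat 5.
So 17 goes to seat 5.

seat 5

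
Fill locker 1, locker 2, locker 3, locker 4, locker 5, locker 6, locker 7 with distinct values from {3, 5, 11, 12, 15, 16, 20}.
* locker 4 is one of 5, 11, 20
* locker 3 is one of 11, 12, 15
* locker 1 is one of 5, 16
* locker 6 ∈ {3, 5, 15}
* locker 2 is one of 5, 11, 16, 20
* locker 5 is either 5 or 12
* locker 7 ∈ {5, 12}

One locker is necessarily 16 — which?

The 7 variables draw from only 7 values {3, 5, 11, 12, 15, 16, 20}, so each is used; only locker 6 can be 3, hence locker 6 = 3.
The 6 still-open variables together cover exactly {5, 11, 12, 15, 16, 20} — 6 values for 6 variables — and 15 appears only in locker 3's list, so locker 3 = 15.
locker 5 and locker 7 between them cover only {5, 12} — a naked pair. Remove those values from locker 1, locker 2, locker 4.
So 16 goes to locker 1.

locker 1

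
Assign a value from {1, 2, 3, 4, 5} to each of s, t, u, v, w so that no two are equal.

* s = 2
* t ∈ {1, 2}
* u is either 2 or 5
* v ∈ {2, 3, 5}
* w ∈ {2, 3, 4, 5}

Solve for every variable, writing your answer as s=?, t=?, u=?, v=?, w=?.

s has just one choice, so s = 2. Eliminate 2 elsewhere: t, u, v, w.
t must be 1 (only option left).
That leaves u = 5. Strike 5 from v, w.
v has just one choice, so v = 3. So w can't be 3.
That leaves w = 4.

s=2, t=1, u=5, v=3, w=4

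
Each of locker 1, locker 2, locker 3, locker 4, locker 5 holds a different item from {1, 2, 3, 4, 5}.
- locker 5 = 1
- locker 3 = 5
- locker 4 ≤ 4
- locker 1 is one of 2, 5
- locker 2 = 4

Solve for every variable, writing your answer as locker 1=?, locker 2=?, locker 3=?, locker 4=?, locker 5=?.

locker 1=2, locker 2=4, locker 3=5, locker 4=3, locker 5=1

locker 2 has just one choice, so locker 2 = 4. Remove 4 from locker 4.
locker 3 has just one choice, so locker 3 = 5. So locker 1 can't be 5.
locker 5 has just one choice, so locker 5 = 1. So locker 4 can't be 1.
locker 1 must be 2 (only option left). Eliminate 2 elsewhere: locker 4.
That leaves locker 4 = 3.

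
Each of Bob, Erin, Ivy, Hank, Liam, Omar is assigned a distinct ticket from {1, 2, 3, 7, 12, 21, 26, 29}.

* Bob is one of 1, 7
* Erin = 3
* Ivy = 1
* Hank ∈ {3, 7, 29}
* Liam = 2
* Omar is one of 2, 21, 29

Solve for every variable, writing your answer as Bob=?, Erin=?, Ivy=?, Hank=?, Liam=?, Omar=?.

Erin has just one choice, so Erin = 3. So Hank can't be 3.
Ivy's domain is down to {1}, so Ivy = 1. So Bob can't be 1.
That leaves Liam = 2. Eliminate 2 elsewhere: Omar.
Bob has just one choice, so Bob = 7. Remove 7 from Hank.
Hank's domain is down to {29}, so Hank = 29. Strike 29 from Omar.
That leaves Omar = 21.

Bob=7, Erin=3, Ivy=1, Hank=29, Liam=2, Omar=21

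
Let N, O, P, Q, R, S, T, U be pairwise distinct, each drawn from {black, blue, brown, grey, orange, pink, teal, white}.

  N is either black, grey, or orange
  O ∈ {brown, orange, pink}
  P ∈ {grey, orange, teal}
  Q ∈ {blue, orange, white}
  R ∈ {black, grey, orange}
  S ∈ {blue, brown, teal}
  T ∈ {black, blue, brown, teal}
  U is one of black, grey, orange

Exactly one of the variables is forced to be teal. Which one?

P

Among the 8 variables, pink fits only O (and all 8 values in {black, blue, brown, grey, orange, pink, teal, white} must be used), so O = pink.
The 7 still-open variables draw from only 7 values {black, blue, brown, grey, orange, teal, white}, so each is used; only Q can be white, hence Q = white.
N, R, U between them cover only {black, grey, orange} — a naked triple. Remove those values from P, T.
So teal goes to P.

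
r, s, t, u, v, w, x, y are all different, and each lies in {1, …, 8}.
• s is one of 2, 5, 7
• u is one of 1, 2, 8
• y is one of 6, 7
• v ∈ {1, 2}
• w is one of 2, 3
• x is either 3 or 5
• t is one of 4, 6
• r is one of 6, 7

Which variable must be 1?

Among the 8 variables, 4 fits only t (and all 8 values in {1, 2, 3, 4, 5, 6, 7, 8} must be used), so t = 4.
The 7 still-open variables draw from only 7 values {1, 2, 3, 5, 6, 7, 8}, so each is used; only u can be 8, hence u = 8.
The 6 still-open variables together cover exactly {1, 2, 3, 5, 6, 7} — 6 values for 6 variables — and 1 appears only in v's list, so v = 1.

v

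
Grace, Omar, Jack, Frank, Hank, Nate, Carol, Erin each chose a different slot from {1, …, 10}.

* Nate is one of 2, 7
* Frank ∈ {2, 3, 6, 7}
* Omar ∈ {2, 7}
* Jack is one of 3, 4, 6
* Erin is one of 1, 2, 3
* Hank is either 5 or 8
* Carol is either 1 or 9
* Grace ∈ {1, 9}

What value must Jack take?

4

Grace and Carol share exactly the 2 values {1, 9}; by pigeonhole those values go to them, so strike 1, 9 from Erin.
The 2 variables Omar and Nate are confined to {2, 7}, which locks those values in; drop them from Frank, Erin.
Erin's domain is down to {3}, so Erin = 3. Strike 3 from Jack, Frank.
That leaves Frank = 6. Strike 6 from Jack.
So Jack = 4.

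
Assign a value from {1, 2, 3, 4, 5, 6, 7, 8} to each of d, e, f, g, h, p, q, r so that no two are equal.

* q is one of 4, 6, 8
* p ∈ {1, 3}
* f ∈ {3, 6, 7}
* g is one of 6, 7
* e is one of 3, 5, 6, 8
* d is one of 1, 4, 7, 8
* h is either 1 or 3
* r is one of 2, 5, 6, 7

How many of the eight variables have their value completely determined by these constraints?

The 8 variables draw from only 8 values {1, 2, 3, 4, 5, 6, 7, 8}, so each is used; only r can be 2, hence r = 2.
Among the 7 still-open variables, 5 fits only e (and all 7 values in {1, 3, 4, 5, 6, 7, 8} must be used), so e = 5.
h and p between them cover only {1, 3} — a naked pair. Remove those values from d, f.
f and g between them cover only {6, 7} — a naked pair. Remove those values from d, q.
Determined: e=5, r=2. The other variables each still have more than one consistent value. That makes 2.

2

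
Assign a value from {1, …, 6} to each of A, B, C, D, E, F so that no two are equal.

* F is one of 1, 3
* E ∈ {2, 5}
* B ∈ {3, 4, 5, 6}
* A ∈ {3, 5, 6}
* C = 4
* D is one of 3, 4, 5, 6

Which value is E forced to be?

C's domain is down to {4}, so C = 4. Strike 4 from B, D.
The 5 still-open variables together cover exactly {1, 2, 3, 5, 6} — 5 values for 5 variables — and 1 appears only in F's list, so F = 1.
Among the 4 still-open variables, 2 fits only E (and all 4 values in {2, 3, 5, 6} must be used), so E = 2.

2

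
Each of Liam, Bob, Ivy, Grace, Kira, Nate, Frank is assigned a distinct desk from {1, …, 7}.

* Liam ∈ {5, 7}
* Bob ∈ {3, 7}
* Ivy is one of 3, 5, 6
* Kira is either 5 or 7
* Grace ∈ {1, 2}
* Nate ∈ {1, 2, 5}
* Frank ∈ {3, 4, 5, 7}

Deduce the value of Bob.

3

Among the 7 variables, 4 fits only Frank (and all 7 values in {1, 2, 3, 4, 5, 6, 7} must be used), so Frank = 4.
The 6 still-open variables draw from only 6 values {1, 2, 3, 5, 6, 7}, so each is used; only Ivy can be 6, hence Ivy = 6.
The 5 still-open variables draw from only 5 values {1, 2, 3, 5, 7}, so each is used; only Bob can be 3, hence Bob = 3.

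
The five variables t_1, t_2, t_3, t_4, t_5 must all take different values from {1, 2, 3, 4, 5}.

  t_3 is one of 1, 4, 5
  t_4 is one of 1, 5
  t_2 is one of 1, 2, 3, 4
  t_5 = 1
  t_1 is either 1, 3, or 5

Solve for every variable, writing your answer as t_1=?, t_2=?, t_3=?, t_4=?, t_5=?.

t_1=3, t_2=2, t_3=4, t_4=5, t_5=1

t_5 has just one choice, so t_5 = 1. So t_1, t_2, t_3, t_4 can't be 1.
t_4's domain is down to {5}, so t_4 = 5. Remove 5 from t_1, t_3.
t_1's domain is down to {3}, so t_1 = 3. Remove 3 from t_2.
t_3 must be 4 (only option left). Strike 4 from t_2.
t_2 has just one choice, so t_2 = 2.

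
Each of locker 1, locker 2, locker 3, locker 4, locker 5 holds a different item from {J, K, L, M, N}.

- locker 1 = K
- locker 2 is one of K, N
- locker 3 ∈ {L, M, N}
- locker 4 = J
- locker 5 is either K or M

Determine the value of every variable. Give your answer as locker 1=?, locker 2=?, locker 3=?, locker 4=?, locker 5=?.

locker 1 must be K (only option left). Strike K from locker 2, locker 5.
locker 2 must be N (only option left). So locker 3 can't be N.
That leaves locker 4 = J.
locker 5 has just one choice, so locker 5 = M. Strike M from locker 3.
locker 3 has just one choice, so locker 3 = L.

locker 1=K, locker 2=N, locker 3=L, locker 4=J, locker 5=M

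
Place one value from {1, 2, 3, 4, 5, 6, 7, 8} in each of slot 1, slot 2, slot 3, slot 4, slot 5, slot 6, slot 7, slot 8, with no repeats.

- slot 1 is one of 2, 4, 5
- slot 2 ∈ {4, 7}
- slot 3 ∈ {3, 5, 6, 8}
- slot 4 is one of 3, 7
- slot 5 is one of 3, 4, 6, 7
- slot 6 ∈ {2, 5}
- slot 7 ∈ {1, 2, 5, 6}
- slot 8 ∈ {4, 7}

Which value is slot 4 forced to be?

3

The 8 variables draw from only 8 values {1, 2, 3, 4, 5, 6, 7, 8}, so each is used; only slot 7 can be 1, hence slot 7 = 1.
The 7 still-open variables together cover exactly {2, 3, 4, 5, 6, 7, 8} — 7 values for 7 variables — and 8 appears only in slot 3's list, so slot 3 = 8.
The 6 still-open variables together cover exactly {2, 3, 4, 5, 6, 7} — 6 values for 6 variables — and 6 appears only in slot 5's list, so slot 5 = 6.
The 5 still-open variables draw from only 5 values {2, 3, 4, 5, 7}, so each is used; only slot 4 can be 3, hence slot 4 = 3.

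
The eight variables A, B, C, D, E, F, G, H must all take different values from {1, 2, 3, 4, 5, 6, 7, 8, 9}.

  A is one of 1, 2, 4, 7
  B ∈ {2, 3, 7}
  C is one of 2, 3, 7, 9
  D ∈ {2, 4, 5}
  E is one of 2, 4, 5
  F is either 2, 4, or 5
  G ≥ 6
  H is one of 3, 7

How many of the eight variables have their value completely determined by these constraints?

2

The 3 variables D, E, F are confined to {2, 4, 5}, which locks those values in; drop them from A, B, C.
B and H share exactly the 2 values {3, 7}; by pigeonhole those values go to them, so strike 3, 7 from A, C, G.
A must be 1 (only option left).
C's domain is down to {9}, so C = 9. Strike 9 from G.
Determined: A=1, C=9. The other variables each still have more than one consistent value. That makes 2.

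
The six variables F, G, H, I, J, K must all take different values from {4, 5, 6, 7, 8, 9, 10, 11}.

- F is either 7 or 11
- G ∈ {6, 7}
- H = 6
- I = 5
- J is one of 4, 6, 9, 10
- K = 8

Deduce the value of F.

11

H has just one choice, so H = 6. So G, J can't be 6.
I has just one choice, so I = 5.
K must be 8 (only option left).
That leaves G = 7. Strike 7 from F.
So F = 11.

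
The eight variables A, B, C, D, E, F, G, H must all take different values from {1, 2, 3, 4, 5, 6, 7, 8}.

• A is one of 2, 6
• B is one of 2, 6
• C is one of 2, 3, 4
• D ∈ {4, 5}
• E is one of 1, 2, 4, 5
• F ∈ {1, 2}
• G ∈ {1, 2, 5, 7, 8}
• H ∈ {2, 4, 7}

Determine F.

Among the 8 variables, 3 fits only C (and all 8 values in {1, 2, 3, 4, 5, 6, 7, 8} must be used), so C = 3.
Among the 7 still-open variables, 8 fits only G (and all 7 values in {1, 2, 4, 5, 6, 7, 8} must be used), so G = 8.
Among the 6 still-open variables, 7 fits only H (and all 6 values in {1, 2, 4, 5, 6, 7} must be used), so H = 7.
The 2 variables A and B are confined to {2, 6}, which locks those values in; drop them from E, F.
So F = 1.

1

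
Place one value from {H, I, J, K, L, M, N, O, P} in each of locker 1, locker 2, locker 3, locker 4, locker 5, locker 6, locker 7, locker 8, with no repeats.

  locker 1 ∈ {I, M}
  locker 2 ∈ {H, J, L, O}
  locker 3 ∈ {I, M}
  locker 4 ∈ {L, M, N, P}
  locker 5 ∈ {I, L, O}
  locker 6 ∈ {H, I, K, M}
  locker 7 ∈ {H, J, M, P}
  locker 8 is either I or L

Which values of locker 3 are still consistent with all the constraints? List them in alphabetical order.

I, M

locker 1 and locker 3 between them cover only {I, M} — a naked pair. Remove those values from locker 4, locker 5, locker 6, locker 7, locker 8.
That leaves locker 8 = L. Eliminate L elsewhere: locker 2, locker 4, locker 5.
locker 5's domain is down to {O}, so locker 5 = O. So locker 2 can't be O.
No further eliminations apply; locker 3 can still be any of I, M.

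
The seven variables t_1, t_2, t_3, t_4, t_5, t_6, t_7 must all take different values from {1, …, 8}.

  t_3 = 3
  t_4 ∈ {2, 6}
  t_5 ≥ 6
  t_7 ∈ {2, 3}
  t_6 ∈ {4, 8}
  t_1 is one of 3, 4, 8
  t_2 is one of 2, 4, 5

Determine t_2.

t_3 must be 3 (only option left). Eliminate 3 elsewhere: t_1, t_7.
t_7's domain is down to {2}, so t_7 = 2. Eliminate 2 elsewhere: t_2, t_4.
t_4's domain is down to {6}, so t_4 = 6. Strike 6 from t_5.
The 4 still-open variables together cover exactly {4, 5, 7, 8} — 4 values for 4 variables — and 5 appears only in t_2's list, so t_2 = 5.

5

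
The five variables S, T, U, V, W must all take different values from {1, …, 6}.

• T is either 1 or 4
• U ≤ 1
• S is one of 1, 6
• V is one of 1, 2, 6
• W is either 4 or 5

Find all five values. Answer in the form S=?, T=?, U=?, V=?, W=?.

S=6, T=4, U=1, V=2, W=5

U has just one choice, so U = 1. So S, T, V can't be 1.
That leaves S = 6. Remove 6 from V.
T must be 4 (only option left). So W can't be 4.
V has just one choice, so V = 2.
W must be 5 (only option left).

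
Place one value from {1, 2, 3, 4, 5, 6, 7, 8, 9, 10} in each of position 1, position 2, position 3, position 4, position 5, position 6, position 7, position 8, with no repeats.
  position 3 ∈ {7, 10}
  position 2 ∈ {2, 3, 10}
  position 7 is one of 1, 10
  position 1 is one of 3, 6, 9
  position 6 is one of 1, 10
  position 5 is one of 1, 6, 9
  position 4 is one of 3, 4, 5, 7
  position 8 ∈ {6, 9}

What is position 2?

position 6 and position 7 share exactly the 2 values {1, 10}; by pigeonhole those values go to them, so strike 1, 10 from position 2, position 3, position 5.
position 3 must be 7 (only option left). Eliminate 7 elsewhere: position 4.
position 5 and position 8 share exactly the 2 values {6, 9}; by pigeonhole those values go to them, so strike 6, 9 from position 1.
That leaves position 1 = 3. Remove 3 from position 2, position 4.
So position 2 = 2.

2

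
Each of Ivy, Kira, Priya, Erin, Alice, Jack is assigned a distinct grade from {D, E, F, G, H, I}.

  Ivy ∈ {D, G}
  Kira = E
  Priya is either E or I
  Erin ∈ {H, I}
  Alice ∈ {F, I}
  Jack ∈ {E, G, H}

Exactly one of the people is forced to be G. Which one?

Kira has just one choice, so Kira = E. Eliminate E elsewhere: Priya, Jack.
That leaves Priya = I. Eliminate I elsewhere: Erin, Alice.
Erin's domain is down to {H}, so Erin = H. Eliminate H elsewhere: Jack.
So G goes to Jack.

Jack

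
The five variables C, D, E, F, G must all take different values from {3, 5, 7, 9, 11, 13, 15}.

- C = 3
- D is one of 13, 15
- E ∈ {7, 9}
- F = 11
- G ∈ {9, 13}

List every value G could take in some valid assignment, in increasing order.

C has just one choice, so C = 3.
F has just one choice, so F = 11.
No further eliminations apply; G can still be any of 9, 13.

9, 13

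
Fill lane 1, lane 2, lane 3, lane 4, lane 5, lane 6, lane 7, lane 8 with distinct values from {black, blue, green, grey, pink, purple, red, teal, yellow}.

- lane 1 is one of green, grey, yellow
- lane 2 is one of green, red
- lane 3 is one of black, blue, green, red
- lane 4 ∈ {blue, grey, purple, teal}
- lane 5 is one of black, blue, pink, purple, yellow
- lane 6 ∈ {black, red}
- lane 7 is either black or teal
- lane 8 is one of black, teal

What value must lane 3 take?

lane 7 and lane 8 share exactly the 2 values {black, teal}; by pigeonhole those values go to them, so strike black, teal from lane 3, lane 4, lane 5, lane 6.
lane 6 must be red (only option left). Eliminate red elsewhere: lane 2, lane 3.
lane 2 must be green (only option left). So lane 1, lane 3 can't be green.
So lane 3 = blue.

blue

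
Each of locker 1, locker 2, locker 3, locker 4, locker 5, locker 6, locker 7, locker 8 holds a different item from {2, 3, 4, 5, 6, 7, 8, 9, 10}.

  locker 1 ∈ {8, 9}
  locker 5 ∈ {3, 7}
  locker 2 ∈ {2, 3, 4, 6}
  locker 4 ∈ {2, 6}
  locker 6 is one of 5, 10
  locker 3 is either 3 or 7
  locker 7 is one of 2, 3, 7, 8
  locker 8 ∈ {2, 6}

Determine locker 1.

locker 3 and locker 5 between them cover only {3, 7} — a naked pair. Remove those values from locker 2, locker 7.
The 2 variables locker 4 and locker 8 are confined to {2, 6}, which locks those values in; drop them from locker 2, locker 7.
locker 2 has just one choice, so locker 2 = 4.
locker 7 must be 8 (only option left). Strike 8 from locker 1.
So locker 1 = 9.

9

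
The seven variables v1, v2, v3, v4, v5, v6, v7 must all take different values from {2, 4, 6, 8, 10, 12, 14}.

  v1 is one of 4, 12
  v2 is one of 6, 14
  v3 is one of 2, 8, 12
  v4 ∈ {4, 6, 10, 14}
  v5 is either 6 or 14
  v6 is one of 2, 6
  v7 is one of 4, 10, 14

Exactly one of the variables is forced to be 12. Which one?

The 7 variables draw from only 7 values {2, 4, 6, 8, 10, 12, 14}, so each is used; only v3 can be 8, hence v3 = 8.
The 6 still-open variables draw from only 6 values {2, 4, 6, 10, 12, 14}, so each is used; only v6 can be 2, hence v6 = 2.
Among the 5 still-open variables, 12 fits only v1 (and all 5 values in {4, 6, 10, 12, 14} must be used), so v1 = 12.

v1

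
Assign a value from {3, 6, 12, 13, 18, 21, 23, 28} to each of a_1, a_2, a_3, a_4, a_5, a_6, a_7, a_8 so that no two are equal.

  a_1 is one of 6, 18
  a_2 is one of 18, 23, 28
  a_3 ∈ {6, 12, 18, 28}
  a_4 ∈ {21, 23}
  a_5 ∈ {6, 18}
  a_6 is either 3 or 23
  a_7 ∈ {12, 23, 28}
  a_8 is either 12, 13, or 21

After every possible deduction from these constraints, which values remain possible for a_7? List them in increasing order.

12, 23, 28

The 8 variables together cover exactly {3, 6, 12, 13, 18, 21, 23, 28} — 8 values for 8 variables — and 3 appears only in a_6's list, so a_6 = 3.
The 7 still-open variables draw from only 7 values {6, 12, 13, 18, 21, 23, 28}, so each is used; only a_8 can be 13, hence a_8 = 13.
The 6 still-open variables together cover exactly {6, 12, 18, 21, 23, 28} — 6 values for 6 variables — and 21 appears only in a_4's list, so a_4 = 21.
The 2 variables a_1 and a_5 are confined to {6, 18}, which locks those values in; drop them from a_2, a_3.
No further eliminations apply; a_7 can still be any of 12, 23, 28.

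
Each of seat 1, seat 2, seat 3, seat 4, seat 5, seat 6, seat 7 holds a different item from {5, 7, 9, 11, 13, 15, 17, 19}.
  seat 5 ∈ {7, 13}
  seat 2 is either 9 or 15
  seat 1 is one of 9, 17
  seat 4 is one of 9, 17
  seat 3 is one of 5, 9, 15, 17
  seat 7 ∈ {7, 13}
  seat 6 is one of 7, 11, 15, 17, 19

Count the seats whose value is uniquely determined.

2

seat 1 and seat 4 share exactly the 2 values {9, 17}; by pigeonhole those values go to them, so strike 9, 17 from seat 2, seat 3, seat 6.
That leaves seat 2 = 15. So seat 3, seat 6 can't be 15.
seat 3 has just one choice, so seat 3 = 5.
seat 5 and seat 7 between them cover only {7, 13} — a naked pair. Remove those values from seat 6.
Determined: seat 2=15, seat 3=5. The other seats each still have more than one consistent value. That makes 2.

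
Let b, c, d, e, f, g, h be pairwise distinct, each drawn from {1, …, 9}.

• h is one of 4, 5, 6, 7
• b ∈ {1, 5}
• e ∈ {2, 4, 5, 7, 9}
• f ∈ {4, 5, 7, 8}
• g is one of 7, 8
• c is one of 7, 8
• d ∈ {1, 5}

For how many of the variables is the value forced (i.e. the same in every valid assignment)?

2

b and d share exactly the 2 values {1, 5}; by pigeonhole those values go to them, so strike 1, 5 from e, f, h.
c and g share exactly the 2 values {7, 8}; by pigeonhole those values go to them, so strike 7, 8 from e, f, h.
That leaves f = 4. Strike 4 from e, h.
h has just one choice, so h = 6.
Determined: f=4, h=6. The other variables each still have more than one consistent value. That makes 2.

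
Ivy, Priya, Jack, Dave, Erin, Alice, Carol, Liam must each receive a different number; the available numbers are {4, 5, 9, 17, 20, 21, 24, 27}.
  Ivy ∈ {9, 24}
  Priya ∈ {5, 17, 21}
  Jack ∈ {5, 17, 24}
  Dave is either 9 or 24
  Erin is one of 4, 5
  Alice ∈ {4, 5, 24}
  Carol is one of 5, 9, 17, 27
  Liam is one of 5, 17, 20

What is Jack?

17

Among the 8 variables, 20 fits only Liam (and all 8 values in {4, 5, 9, 17, 20, 21, 24, 27} must be used), so Liam = 20.
The 7 still-open variables together cover exactly {4, 5, 9, 17, 21, 24, 27} — 7 values for 7 variables — and 21 appears only in Priya's list, so Priya = 21.
The 6 still-open variables draw from only 6 values {4, 5, 9, 17, 24, 27}, so each is used; only Carol can be 27, hence Carol = 27.
The 5 still-open variables draw from only 5 values {4, 5, 9, 17, 24}, so each is used; only Jack can be 17, hence Jack = 17.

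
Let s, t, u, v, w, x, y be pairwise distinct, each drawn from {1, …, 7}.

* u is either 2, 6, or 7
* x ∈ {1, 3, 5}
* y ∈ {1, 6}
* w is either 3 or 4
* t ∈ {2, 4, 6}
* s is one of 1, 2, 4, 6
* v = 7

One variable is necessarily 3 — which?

v's domain is down to {7}, so v = 7. Eliminate 7 elsewhere: u.
The 6 still-open variables together cover exactly {1, 2, 3, 4, 5, 6} — 6 values for 6 variables — and 5 appears only in x's list, so x = 5.
The 5 still-open variables together cover exactly {1, 2, 3, 4, 6} — 5 values for 5 variables — and 3 appears only in w's list, so w = 3.

w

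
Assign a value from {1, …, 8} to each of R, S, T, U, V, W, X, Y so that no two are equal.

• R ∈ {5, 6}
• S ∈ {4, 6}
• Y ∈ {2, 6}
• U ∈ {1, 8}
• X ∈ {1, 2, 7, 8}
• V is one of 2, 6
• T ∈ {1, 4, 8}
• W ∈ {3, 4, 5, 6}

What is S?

4

Among the 8 variables, 3 fits only W (and all 8 values in {1, 2, 3, 4, 5, 6, 7, 8} must be used), so W = 3.
The 7 still-open variables draw from only 7 values {1, 2, 4, 5, 6, 7, 8}, so each is used; only R can be 5, hence R = 5.
Among the 6 still-open variables, 7 fits only X (and all 6 values in {1, 2, 4, 6, 7, 8} must be used), so X = 7.
V and Y share exactly the 2 values {2, 6}; by pigeonhole those values go to them, so strike 2, 6 from S.
So S = 4.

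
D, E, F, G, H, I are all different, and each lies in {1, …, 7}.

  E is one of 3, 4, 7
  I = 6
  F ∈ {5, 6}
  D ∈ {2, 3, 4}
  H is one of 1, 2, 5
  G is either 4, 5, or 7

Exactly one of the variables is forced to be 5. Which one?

F

I's domain is down to {6}, so I = 6. Strike 6 from F.
So 5 goes to F.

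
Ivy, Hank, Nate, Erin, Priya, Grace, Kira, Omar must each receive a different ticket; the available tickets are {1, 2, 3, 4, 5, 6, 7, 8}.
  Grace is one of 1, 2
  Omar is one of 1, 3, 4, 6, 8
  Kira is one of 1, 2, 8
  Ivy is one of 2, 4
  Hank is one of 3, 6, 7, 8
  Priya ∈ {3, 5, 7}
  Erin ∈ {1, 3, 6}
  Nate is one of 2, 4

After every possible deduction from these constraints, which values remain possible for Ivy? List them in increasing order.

2, 4

The 8 variables together cover exactly {1, 2, 3, 4, 5, 6, 7, 8} — 8 values for 8 variables — and 5 appears only in Priya's list, so Priya = 5.
The 7 still-open variables together cover exactly {1, 2, 3, 4, 6, 7, 8} — 7 values for 7 variables — and 7 appears only in Hank's list, so Hank = 7.
Ivy and Nate share exactly the 2 values {2, 4}; by pigeonhole those values go to them, so strike 2, 4 from Grace, Kira, Omar.
Grace has just one choice, so Grace = 1. Remove 1 from Erin, Kira, Omar.
Kira must be 8 (only option left). Remove 8 from Omar.
No further eliminations apply; Ivy can still be any of 2, 4.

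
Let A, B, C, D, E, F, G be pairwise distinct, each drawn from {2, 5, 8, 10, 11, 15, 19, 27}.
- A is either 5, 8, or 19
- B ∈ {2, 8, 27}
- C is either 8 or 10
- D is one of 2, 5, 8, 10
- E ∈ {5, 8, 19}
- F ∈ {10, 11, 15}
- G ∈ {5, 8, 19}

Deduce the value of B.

A, E, G share exactly the 3 values {5, 8, 19}; by pigeonhole those values go to them, so strike 5, 8, 19 from B, C, D.
That leaves C = 10. Eliminate 10 elsewhere: D, F.
D's domain is down to {2}, so D = 2. Remove 2 from B.
So B = 27.

27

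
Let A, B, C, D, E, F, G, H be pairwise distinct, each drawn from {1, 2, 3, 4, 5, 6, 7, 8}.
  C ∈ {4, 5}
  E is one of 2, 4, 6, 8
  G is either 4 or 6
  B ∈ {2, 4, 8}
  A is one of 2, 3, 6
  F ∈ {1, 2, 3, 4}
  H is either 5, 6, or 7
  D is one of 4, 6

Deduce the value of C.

5

Among the 8 variables, 1 fits only F (and all 8 values in {1, 2, 3, 4, 5, 6, 7, 8} must be used), so F = 1.
The 7 still-open variables draw from only 7 values {2, 3, 4, 5, 6, 7, 8}, so each is used; only A can be 3, hence A = 3.
The 6 still-open variables draw from only 6 values {2, 4, 5, 6, 7, 8}, so each is used; only H can be 7, hence H = 7.
Among the 5 still-open variables, 5 fits only C (and all 5 values in {2, 4, 5, 6, 8} must be used), so C = 5.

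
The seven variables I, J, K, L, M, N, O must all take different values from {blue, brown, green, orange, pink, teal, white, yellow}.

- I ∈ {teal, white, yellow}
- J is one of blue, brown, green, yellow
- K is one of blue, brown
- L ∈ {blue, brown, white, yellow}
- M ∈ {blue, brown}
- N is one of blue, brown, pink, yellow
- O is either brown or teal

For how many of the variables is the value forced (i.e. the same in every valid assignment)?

The 7 variables draw from only 7 values {blue, brown, green, pink, teal, white, yellow}, so each is used; only J can be green, hence J = green.
Among the 6 still-open variables, pink fits only N (and all 6 values in {blue, brown, pink, teal, white, yellow} must be used), so N = pink.
K and M between them cover only {blue, brown} — a naked pair. Remove those values from L, O.
O must be teal (only option left). So I can't be teal.
Determined: J=green, N=pink, O=teal. The other variables each still have more than one consistent value. That makes 3.

3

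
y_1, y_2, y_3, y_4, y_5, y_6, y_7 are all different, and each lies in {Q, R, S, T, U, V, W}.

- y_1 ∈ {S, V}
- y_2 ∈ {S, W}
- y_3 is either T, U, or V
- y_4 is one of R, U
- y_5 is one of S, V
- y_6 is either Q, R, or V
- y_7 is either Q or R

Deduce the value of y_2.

The 7 variables draw from only 7 values {Q, R, S, T, U, V, W}, so each is used; only y_3 can be T, hence y_3 = T.
Among the 6 still-open variables, U fits only y_4 (and all 6 values in {Q, R, S, U, V, W} must be used), so y_4 = U.
The 5 still-open variables together cover exactly {Q, R, S, V, W} — 5 values for 5 variables — and W appears only in y_2's list, so y_2 = W.

W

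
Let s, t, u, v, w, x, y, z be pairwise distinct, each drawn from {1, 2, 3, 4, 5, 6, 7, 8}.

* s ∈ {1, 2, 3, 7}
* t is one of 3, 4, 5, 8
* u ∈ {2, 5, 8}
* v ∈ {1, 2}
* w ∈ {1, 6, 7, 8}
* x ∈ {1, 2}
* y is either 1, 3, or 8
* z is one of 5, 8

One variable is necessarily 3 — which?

y

Among the 8 variables, 4 fits only t (and all 8 values in {1, 2, 3, 4, 5, 6, 7, 8} must be used), so t = 4.
The 7 still-open variables together cover exactly {1, 2, 3, 5, 6, 7, 8} — 7 values for 7 variables — and 6 appears only in w's list, so w = 6.
Among the 6 still-open variables, 7 fits only s (and all 6 values in {1, 2, 3, 5, 7, 8} must be used), so s = 7.
The 5 still-open variables together cover exactly {1, 2, 3, 5, 8} — 5 values for 5 variables — and 3 appears only in y's list, so y = 3.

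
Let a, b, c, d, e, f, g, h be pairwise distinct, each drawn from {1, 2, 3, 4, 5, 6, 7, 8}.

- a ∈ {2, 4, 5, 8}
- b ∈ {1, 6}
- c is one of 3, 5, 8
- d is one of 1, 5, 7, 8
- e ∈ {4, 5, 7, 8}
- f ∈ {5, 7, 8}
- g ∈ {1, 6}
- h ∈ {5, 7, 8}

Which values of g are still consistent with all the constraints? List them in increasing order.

1, 6

The 8 variables draw from only 8 values {1, 2, 3, 4, 5, 6, 7, 8}, so each is used; only a can be 2, hence a = 2.
Among the 7 still-open variables, 3 fits only c (and all 7 values in {1, 3, 4, 5, 6, 7, 8} must be used), so c = 3.
The 6 still-open variables together cover exactly {1, 4, 5, 6, 7, 8} — 6 values for 6 variables — and 4 appears only in e's list, so e = 4.
The 2 variables b and g are confined to {1, 6}, which locks those values in; drop them from d.
No further eliminations apply; g can still be any of 1, 6.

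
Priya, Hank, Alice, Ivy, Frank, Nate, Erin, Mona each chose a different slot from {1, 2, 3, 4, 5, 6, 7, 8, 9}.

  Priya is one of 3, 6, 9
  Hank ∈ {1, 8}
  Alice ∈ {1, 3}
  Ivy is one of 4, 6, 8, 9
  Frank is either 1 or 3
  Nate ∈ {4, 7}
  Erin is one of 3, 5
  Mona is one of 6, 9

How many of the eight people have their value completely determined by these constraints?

The 8 variables draw from only 8 values {1, 3, 4, 5, 6, 7, 8, 9}, so each is used; only Erin can be 5, hence Erin = 5.
The 7 still-open variables together cover exactly {1, 3, 4, 6, 7, 8, 9} — 7 values for 7 variables — and 7 appears only in Nate's list, so Nate = 7.
The 6 still-open variables together cover exactly {1, 3, 4, 6, 8, 9} — 6 values for 6 variables — and 4 appears only in Ivy's list, so Ivy = 4.
The 5 still-open variables together cover exactly {1, 3, 6, 8, 9} — 5 values for 5 variables — and 8 appears only in Hank's list, so Hank = 8.
Alice and Frank between them cover only {1, 3} — a naked pair. Remove those values from Priya.
Determined: Hank=8, Ivy=4, Nate=7, Erin=5. The other people each still have more than one consistent value. That makes 4.

4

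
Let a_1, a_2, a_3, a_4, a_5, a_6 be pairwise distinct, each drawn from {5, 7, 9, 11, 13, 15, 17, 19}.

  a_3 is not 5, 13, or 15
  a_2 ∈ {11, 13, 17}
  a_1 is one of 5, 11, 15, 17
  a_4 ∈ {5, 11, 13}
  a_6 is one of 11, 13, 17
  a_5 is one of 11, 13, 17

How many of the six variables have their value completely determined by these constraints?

a_2, a_5, a_6 share exactly the 3 values {11, 13, 17}; by pigeonhole those values go to them, so strike 11, 13, 17 from a_1, a_3, a_4.
a_4's domain is down to {5}, so a_4 = 5. Strike 5 from a_1.
a_1 must be 15 (only option left).
Determined: a_1=15, a_4=5. The other variables each still have more than one consistent value. That makes 2.

2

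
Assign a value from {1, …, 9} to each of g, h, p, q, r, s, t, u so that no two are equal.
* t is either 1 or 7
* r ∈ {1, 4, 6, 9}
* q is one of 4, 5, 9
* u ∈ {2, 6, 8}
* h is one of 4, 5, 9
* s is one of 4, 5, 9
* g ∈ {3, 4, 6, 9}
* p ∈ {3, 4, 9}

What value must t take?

7

The 3 variables h, q, s are confined to {4, 5, 9}, which locks those values in; drop them from g, p, r.
That leaves p = 3. Strike 3 from g.
g must be 6 (only option left). Eliminate 6 elsewhere: r, u.
r must be 1 (only option left). So t can't be 1.
So t = 7.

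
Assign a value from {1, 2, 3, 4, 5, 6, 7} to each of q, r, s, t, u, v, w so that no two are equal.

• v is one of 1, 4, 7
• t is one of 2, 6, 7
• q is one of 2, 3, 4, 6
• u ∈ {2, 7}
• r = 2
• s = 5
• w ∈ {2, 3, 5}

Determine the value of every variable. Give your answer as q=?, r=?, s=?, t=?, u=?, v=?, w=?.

q=4, r=2, s=5, t=6, u=7, v=1, w=3

r's domain is down to {2}, so r = 2. Remove 2 from q, t, u, w.
s has just one choice, so s = 5. So w can't be 5.
u's domain is down to {7}, so u = 7. Remove 7 from t, v.
That leaves w = 3. Remove 3 from q.
t's domain is down to {6}, so t = 6. Remove 6 from q.
q has just one choice, so q = 4. Remove 4 from v.
v's domain is down to {1}, so v = 1.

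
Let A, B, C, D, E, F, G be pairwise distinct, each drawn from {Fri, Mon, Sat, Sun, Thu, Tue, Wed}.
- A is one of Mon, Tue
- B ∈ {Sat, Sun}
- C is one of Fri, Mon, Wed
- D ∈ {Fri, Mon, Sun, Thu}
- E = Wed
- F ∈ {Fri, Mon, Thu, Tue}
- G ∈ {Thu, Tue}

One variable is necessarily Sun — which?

D

E must be Wed (only option left). Eliminate Wed elsewhere: C.
The 6 still-open variables draw from only 6 values {Fri, Mon, Sat, Sun, Thu, Tue}, so each is used; only B can be Sat, hence B = Sat.
The 5 still-open variables together cover exactly {Fri, Mon, Sun, Thu, Tue} — 5 values for 5 variables — and Sun appears only in D's list, so D = Sun.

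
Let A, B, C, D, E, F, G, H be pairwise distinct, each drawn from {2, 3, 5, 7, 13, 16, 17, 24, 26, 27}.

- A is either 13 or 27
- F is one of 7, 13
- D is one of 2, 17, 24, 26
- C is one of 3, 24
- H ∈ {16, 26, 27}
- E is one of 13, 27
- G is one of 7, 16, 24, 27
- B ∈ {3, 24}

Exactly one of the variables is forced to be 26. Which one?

H

A and E between them cover only {13, 27} — a naked pair. Remove those values from F, G, H.
That leaves F = 7. Strike 7 from G.
B and C share exactly the 2 values {3, 24}; by pigeonhole those values go to them, so strike 3, 24 from D, G.
G has just one choice, so G = 16. So H can't be 16.
So 26 goes to H.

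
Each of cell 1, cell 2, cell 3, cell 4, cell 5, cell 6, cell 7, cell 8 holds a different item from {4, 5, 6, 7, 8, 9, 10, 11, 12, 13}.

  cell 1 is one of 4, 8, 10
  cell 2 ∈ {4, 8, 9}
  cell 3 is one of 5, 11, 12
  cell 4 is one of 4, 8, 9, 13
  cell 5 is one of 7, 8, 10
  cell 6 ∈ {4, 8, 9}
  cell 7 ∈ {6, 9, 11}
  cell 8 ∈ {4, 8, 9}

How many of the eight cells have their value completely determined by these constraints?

cell 2, cell 6, cell 8 share exactly the 3 values {4, 8, 9}; by pigeonhole those values go to them, so strike 4, 8, 9 from cell 1, cell 4, cell 5, cell 7.
That leaves cell 1 = 10. So cell 5 can't be 10.
cell 4 has just one choice, so cell 4 = 13.
cell 5's domain is down to {7}, so cell 5 = 7.
Determined: cell 1=10, cell 4=13, cell 5=7. The other cells each still have more than one consistent value. That makes 3.

3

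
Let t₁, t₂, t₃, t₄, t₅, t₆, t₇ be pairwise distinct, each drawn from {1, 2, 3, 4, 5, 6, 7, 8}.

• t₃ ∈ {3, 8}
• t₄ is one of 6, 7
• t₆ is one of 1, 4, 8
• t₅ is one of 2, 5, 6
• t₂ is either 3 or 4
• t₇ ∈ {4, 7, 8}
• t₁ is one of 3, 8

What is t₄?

6

t₁ and t₃ share exactly the 2 values {3, 8}; by pigeonhole those values go to them, so strike 3, 8 from t₂, t₆, t₇.
That leaves t₂ = 4. So t₆, t₇ can't be 4.
t₆'s domain is down to {1}, so t₆ = 1.
t₇'s domain is down to {7}, so t₇ = 7. So t₄ can't be 7.
So t₄ = 6.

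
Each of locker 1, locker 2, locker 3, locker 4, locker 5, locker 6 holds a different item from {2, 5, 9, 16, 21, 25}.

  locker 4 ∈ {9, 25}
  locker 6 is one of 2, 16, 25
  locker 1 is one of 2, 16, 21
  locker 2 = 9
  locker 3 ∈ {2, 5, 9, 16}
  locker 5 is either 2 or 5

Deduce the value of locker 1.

21

locker 2 must be 9 (only option left). So locker 3, locker 4 can't be 9.
locker 4's domain is down to {25}, so locker 4 = 25. Strike 25 from locker 6.
The 4 still-open variables together cover exactly {2, 5, 16, 21} — 4 values for 4 variables — and 21 appears only in locker 1's list, so locker 1 = 21.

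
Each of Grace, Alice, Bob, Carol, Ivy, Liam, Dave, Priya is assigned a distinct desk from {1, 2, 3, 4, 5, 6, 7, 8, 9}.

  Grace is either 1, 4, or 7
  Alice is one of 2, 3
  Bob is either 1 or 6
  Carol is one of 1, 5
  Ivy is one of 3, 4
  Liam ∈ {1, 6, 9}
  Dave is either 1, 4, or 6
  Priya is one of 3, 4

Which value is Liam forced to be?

9

Among the 8 variables, 2 fits only Alice (and all 8 values in {1, 2, 3, 4, 5, 6, 7, 9} must be used), so Alice = 2.
Among the 7 still-open variables, 5 fits only Carol (and all 7 values in {1, 3, 4, 5, 6, 7, 9} must be used), so Carol = 5.
Among the 6 still-open variables, 7 fits only Grace (and all 6 values in {1, 3, 4, 6, 7, 9} must be used), so Grace = 7.
The 5 still-open variables together cover exactly {1, 3, 4, 6, 9} — 5 values for 5 variables — and 9 appears only in Liam's list, so Liam = 9.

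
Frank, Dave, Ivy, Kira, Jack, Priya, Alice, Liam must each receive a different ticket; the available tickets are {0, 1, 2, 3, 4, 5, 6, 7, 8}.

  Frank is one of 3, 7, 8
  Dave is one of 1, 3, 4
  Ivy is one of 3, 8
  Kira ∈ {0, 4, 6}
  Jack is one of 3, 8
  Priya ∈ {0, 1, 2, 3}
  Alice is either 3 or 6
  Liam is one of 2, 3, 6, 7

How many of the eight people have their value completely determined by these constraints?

Ivy and Jack share exactly the 2 values {3, 8}; by pigeonhole those values go to them, so strike 3, 8 from Frank, Dave, Priya, Alice, Liam.
Frank must be 7 (only option left). Remove 7 from Liam.
Alice has just one choice, so Alice = 6. So Kira, Liam can't be 6.
That leaves Liam = 2. Eliminate 2 elsewhere: Priya.
Determined: Frank=7, Alice=6, Liam=2. The other people each still have more than one consistent value. That makes 3.

3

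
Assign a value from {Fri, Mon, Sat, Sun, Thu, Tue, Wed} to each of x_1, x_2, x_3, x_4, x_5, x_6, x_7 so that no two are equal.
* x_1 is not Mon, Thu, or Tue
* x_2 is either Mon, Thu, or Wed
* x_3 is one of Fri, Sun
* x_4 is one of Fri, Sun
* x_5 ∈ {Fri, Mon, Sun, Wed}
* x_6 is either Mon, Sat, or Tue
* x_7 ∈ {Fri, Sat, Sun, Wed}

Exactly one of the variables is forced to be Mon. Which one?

The 7 variables together cover exactly {Fri, Mon, Sat, Sun, Thu, Tue, Wed} — 7 values for 7 variables — and Thu appears only in x_2's list, so x_2 = Thu.
The 6 still-open variables together cover exactly {Fri, Mon, Sat, Sun, Tue, Wed} — 6 values for 6 variables — and Tue appears only in x_6's list, so x_6 = Tue.
Among the 5 still-open variables, Mon fits only x_5 (and all 5 values in {Fri, Mon, Sat, Sun, Wed} must be used), so x_5 = Mon.

x_5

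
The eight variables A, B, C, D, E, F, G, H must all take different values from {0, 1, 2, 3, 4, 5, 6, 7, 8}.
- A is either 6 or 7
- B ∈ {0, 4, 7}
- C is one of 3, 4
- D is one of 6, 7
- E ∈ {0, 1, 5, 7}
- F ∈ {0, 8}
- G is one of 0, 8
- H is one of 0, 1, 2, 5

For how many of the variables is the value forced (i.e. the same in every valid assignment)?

A and D share exactly the 2 values {6, 7}; by pigeonhole those values go to them, so strike 6, 7 from B, E.
F and G share exactly the 2 values {0, 8}; by pigeonhole those values go to them, so strike 0, 8 from B, E, H.
B's domain is down to {4}, so B = 4. Eliminate 4 elsewhere: C.
C's domain is down to {3}, so C = 3.
Determined: B=4, C=3. The other variables each still have more than one consistent value. That makes 2.

2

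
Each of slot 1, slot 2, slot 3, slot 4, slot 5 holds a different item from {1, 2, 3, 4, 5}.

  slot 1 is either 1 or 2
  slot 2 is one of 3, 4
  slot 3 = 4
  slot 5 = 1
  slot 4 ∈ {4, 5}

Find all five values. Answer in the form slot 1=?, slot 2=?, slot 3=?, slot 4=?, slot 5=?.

slot 1=2, slot 2=3, slot 3=4, slot 4=5, slot 5=1

slot 3 must be 4 (only option left). Remove 4 from slot 2, slot 4.
slot 4's domain is down to {5}, so slot 4 = 5.
slot 5 has just one choice, so slot 5 = 1. So slot 1 can't be 1.
slot 1 must be 2 (only option left).
slot 2's domain is down to {3}, so slot 2 = 3.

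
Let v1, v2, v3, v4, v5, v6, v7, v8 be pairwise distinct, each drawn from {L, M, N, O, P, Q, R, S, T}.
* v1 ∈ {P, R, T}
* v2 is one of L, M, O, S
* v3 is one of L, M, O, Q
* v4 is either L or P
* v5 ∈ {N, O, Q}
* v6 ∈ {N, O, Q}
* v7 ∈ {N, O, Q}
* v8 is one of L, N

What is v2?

S

v5, v6, v7 share exactly the 3 values {N, O, Q}; by pigeonhole those values go to them, so strike N, O, Q from v2, v3, v8.
v8 has just one choice, so v8 = L. Remove L from v2, v3, v4.
That leaves v3 = M. Strike M from v2.
So v2 = S.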